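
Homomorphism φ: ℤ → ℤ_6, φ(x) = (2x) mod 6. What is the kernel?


Kernel = preimage of identity
ker(φ) = {x ∈ ℤ : 2x ≡ 0 (mod 6)}. gcd(2,6) = 2, so 2x ≡ 0 (mod 6) ⟺ x ≡ 0 (mod 6/2 = 3). Hence ker(φ) = 3ℤ

ker(φ) = 3ℤ


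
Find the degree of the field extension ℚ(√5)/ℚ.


√5 has minimal polynomial x² - 5 (irreducible over ℚ since 5 is squarefree)

[ℚ(√5)/ℚ] = 2


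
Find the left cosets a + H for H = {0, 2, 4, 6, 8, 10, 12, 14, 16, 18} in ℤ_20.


H = {0, 2, 4, 6, 8, 10, 12, 14, 16, 18}, |H| = 10
Number of cosets = |G|/|H| = 20/10 = 2
0 + H = {0, 2, 4, 6, 8, 10, 12, 14, 16, 18}
1 + H = {1, 3, 5, 7, 9, 11, 13, 15, 17, 19}

Cosets: 0+H={0,2,4,6,8,10,12,14,16,18}; 1+H={1,3,5,7,9,11,13,15,17,19}


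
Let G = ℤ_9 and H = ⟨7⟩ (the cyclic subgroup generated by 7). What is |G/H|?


|⟨7⟩| = n / gcd(7, 9) = 9 / 1 = 9
H is normal (ℤ_9 is abelian).
|G/H| = |G| / |H| = 9 / 9 = 1

|G/H| = 1


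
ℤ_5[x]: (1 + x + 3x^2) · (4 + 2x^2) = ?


Expand and collect like terms; reduce coefficients mod 5:
x^0: 1·4 = 4 ≡ 4 (mod 5)
x^1: 1·0 + 1·4 = 4 ≡ 4 (mod 5)
x^2: 1·2 + 1·0 + 3·4 = 14 ≡ 4 (mod 5)
x^3: 1·2 + 3·0 = 2 ≡ 2 (mod 5)
x^4: 3·2 = 6 ≡ 1 (mod 5)
Result: 4 + 4x + 4x^2 + 2x^3 + x^4

f · g = 4 + 4x + 4x^2 + 2x^3 + x^4


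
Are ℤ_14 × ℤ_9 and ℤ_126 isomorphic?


Comparing ℤ_14 × ℤ_9 and ℤ_126:
gcd(14,9) = 1, so ℤ_14 × ℤ_9 ≅ ℤ_126 (CRT)

Yes, ℤ_14 × ℤ_9 ≅ ℤ_126


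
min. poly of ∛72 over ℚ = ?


∛72 satisfies x³ - 72 = 0, irreducible over ℚ (no rational root; 72 is not a perfect cube)

Minimal polynomial: x³ - 72


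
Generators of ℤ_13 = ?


g generates ℤ_n iff gcd(g,n) = 1
Checking each g ∈ {1,...,12}:
gcd(1,13) = 1
gcd(2,13) = 1
gcd(3,13) = 1
gcd(4,13) = 1
gcd(5,13) = 1
gcd(6,13) = 1
gcd(7,13) = 1
gcd(8,13) = 1
gcd(9,13) = 1
gcd(10,13) = 1
gcd(11,13) = 1
gcd(12,13) = 1
Generators: {1, 2, 3, 4, 5, 6, 7, 8, 9, 10, 11, 12}
Number of generators = φ(13) = 12

Generators of ℤ_13 = {1, 2, 3, 4, 5, 6, 7, 8, 9, 10, 11, 12}


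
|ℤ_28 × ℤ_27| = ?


|A × B| = |A| · |B|
|ℤ_28 × ℤ_27| = 28 × 27 = 756

|ℤ_28 × ℤ_27| = 756


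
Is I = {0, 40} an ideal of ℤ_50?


Check ideal conditions for I = {0, 40} in ℤ_50:
(1) I is an additive subgroup? No
(2) For r ∈ ℤ_50 and a ∈ I: r·a ∈ I? No  [counterexample: r=2, a=40, r·a mod 50 = 30 ∉ I]

No, I is not an ideal of ℤ_50


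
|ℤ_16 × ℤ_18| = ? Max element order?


|ℤ_16 × ℤ_18| = 16 × 18 = 288
Max element order = lcm(16,18) = 144
Cyclic? No (gcd=2)

|ℤ_16×ℤ_18| = 288, max element order = 144


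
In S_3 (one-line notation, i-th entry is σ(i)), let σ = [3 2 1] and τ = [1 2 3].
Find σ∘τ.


σ∘τ: apply τ first, then σ
1 →τ 1 →σ 3
2 →τ 2 →σ 2
3 →τ 3 →σ 1

σ∘τ = [3 2 1]


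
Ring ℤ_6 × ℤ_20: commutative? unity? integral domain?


Direct product ring; commutative with unity (1,1); but (1,0)·(0,1) = (0,0) gives zero divisors, so not an integral domain
Commutative: Yes
Integral domain: No
Has unity: Yes

ℤ_6 × ℤ_20: Commutative=Yes, Unity=Yes


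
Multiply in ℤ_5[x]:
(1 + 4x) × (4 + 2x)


Expand and collect like terms; reduce coefficients mod 5:
x^0: 1·4 = 4 ≡ 4 (mod 5)
x^1: 1·2 + 4·4 = 18 ≡ 3 (mod 5)
x^2: 4·2 = 8 ≡ 3 (mod 5)
Result: 4 + 3x + 3x^2

f · g = 4 + 3x + 3x^2


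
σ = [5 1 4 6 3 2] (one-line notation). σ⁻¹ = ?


To find σ⁻¹, swap domain and range:
σ(1) = 5 → σ⁻¹(5) = 1
σ(2) = 1 → σ⁻¹(1) = 2
σ(3) = 4 → σ⁻¹(4) = 3
σ(4) = 6 → σ⁻¹(6) = 4
σ(5) = 3 → σ⁻¹(3) = 5
σ(6) = 2 → σ⁻¹(2) = 6

σ⁻¹ = [2 6 5 3 1 4]


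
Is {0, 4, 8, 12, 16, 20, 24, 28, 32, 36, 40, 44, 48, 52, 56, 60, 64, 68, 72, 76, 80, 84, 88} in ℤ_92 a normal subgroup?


H = {0, 4, 8, 12, 16, 20, 24, 28, 32, 36, 40, 44, 48, 52, 56, 60, 64, 68, 72, 76, 80, 84, 88} in ℤ_92
ℤ_92 is abelian; every subgroup of an abelian group is normal

Yes, normal subgroup


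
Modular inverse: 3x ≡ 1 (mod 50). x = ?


Use the extended Euclidean algorithm to write 1 = 3·s + 50·t; then s mod 50 is the inverse.
Euclidean algorithm:
  3 = 0·50 + 3
  50 = 16·3 + 2
  3 = 1·2 + 1
  2 = 2·1 + 0
gcd(3,50) = 1
Back-substitution gives: 3·(17) + 50·(-1) = 1
So 3⁻¹ ≡ 17 ≡ 17 (mod 50)
Check: 3 × 17 = 51 ≡ 1 (mod 50) ✓

3⁻¹ ≡ 17 (mod 50)


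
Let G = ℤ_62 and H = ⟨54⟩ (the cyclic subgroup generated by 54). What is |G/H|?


|⟨54⟩| = n / gcd(54, 62) = 62 / 2 = 31
H is normal (ℤ_62 is abelian).
|G/H| = |G| / |H| = 62 / 31 = 2

|G/H| = 2


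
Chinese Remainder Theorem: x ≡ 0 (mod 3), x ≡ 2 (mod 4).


m₁ = 3, m₂ = 4, gcd = 1, so CRT applies. M = m₁·m₂ = 12
Let M₁ = M/m₁ = 4, M₂ = M/m₂ = 3
Find y₁ ≡ M₁⁻¹ (mod m₁): 4⁻¹ ≡ 1 (mod 3)
Find y₂ ≡ M₂⁻¹ (mod m₂): 3⁻¹ ≡ 3 (mod 4)
x = a₁·M₁·y₁ + a₂·M₂·y₂ = 0·4·1 + 2·3·3 = 18
Reduce mod 12: x ≡ 6
Check: 6 mod 3 = 0 ✓, 6 mod 4 = 2 ✓

x ≡ 6 (mod 12)


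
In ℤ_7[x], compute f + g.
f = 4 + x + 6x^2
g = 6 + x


Add coefficients mod 7:
x^0: 4 + 6 = 3 (mod 7)
x^1: 1 + 1 = 2 (mod 7)
x^2: 6 + 0 = 6 (mod 7)
Result: 3 + 2x + 6x^2

f + g = 3 + 2x + 6x^2


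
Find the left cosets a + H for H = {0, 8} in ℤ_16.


H = {0, 8}, |H| = 2
Number of cosets = |G|/|H| = 16/2 = 8
0 + H = {0, 8}
1 + H = {1, 9}
2 + H = {2, 10}
3 + H = {3, 11}
4 + H = {4, 12}
5 + H = {5, 13}
6 + H = {6, 14}
7 + H = {7, 15}

Cosets: 0+H={0,8}; 1+H={1,9}; 2+H={2,10}; 3+H={3,11}; 4+H={4,12}; 5+H={5,13}; 6+H={6,14}; 7+H={7,15}


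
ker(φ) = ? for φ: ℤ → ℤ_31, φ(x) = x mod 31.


Kernel = preimage of identity
ker(φ) = {x ∈ ℤ : x ≡ 0 (mod 31)} = 31ℤ = {0, ±31, ±62, ...}

ker(φ) = 31ℤ


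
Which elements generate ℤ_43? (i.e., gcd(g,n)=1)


g generates ℤ_n iff gcd(g,n) = 1
Prime factors of 43: 43
Generators are g ∈ {1,...,42} not divisible by any of these primes.
Generators: {1, 2, 3, 4, 5, 6, 7, 8, 9, 10, 11, 12, 13, 14, 15, 16, 17, 18, 19, 20, 21, 22, 23, 24, 25, 26, 27, 28, 29, 30, 31, 32, 33, 34, 35, 36, 37, 38, 39, 40, 41, 42}
Number of generators = φ(43) = 42

Generators of ℤ_43 = {1, 2, 3, 4, 5, 6, 7, 8, 9, 10, 11, 12, 13, 14, 15, 16, 17, 18, 19, 20, 21, 22, 23, 24, 25, 26, 27, 28, 29, 30, 31, 32, 33, 34, 35, 36, 37, 38, 39, 40, 41, 42}


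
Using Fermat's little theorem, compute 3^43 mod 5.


Fermat's little theorem: if p is prime and gcd(a,p)=1, then a^(p-1) ≡ 1 (mod p)
p = 5 is prime, gcd(3,5) = 1
Reduce exponent: 43 mod 4 = 3
So 3^43 ≡ 3^3 (mod 5)
3^3 mod 5 = 2

3^43 ≡ 2 (mod 5)


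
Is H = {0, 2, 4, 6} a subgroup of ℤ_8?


Subgroup test for H = {0, 2, 4, 6} in (ℤ_8, +):
(1) 0 ∈ H? Yes
(2) Closure: for all a,b ∈ H, (a+b) mod 8 ∈ H? Yes
(3) Inverses: for all a ∈ H, -a mod 8 ∈ H? Yes

Yes, H is a subgroup of ℤ_8


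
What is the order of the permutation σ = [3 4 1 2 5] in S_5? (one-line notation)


Cycle decomposition: (1 3) (2 4)
Cycle lengths: 2, 2
Order = lcm(2, 2) = 2

ord(σ) = 2


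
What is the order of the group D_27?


|D_n| = 2n (n rotations and n reflections)
|D_27| = 2×27 = 54

|D_27| = 54


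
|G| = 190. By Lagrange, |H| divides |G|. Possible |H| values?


Lagrange's theorem: |H| divides |G|
|G| = 190
Divisors of 190: 1, 2, 5, 10, 19, 38, 95, 190

Possible subgroup orders: {1, 2, 5, 10, 19, 38, 95, 190}


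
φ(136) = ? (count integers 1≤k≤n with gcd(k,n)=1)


Factor n: 136 = 2^3 × 17
φ(n) = n · ∏(1 - 1/p) over distinct primes p | n
φ(136) = 136 · (1 - 1/2) · (1 - 1/17) = 64

φ(136) = 64


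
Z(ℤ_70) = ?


Z(G) = {g ∈ G | gx = xg for all x ∈ G}
ℤ_70 is abelian, so Z(G) = G

Z(ℤ_70) = ℤ_70


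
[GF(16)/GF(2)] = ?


GF(16) = GF(2^4), so the extension degree is 4

[GF(16)/GF(2)] = 4


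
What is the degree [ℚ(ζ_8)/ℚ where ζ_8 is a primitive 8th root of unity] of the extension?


[ℚ(ζ_n):ℚ] = deg Φ_n(x) = φ(n). Here φ(8) = 4

[ℚ(ζ_8)/ℚ where ζ_8 is a primitive 8th root of unity] = 4


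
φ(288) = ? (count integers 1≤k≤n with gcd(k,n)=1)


Factor n: 288 = 2^5 × 3^2
φ(n) = n · ∏(1 - 1/p) over distinct primes p | n
φ(288) = 288 · (1 - 1/2) · (1 - 1/3) = 96

φ(288) = 96


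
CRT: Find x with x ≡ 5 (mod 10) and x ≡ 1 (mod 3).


m₁ = 10, m₂ = 3, gcd = 1, so CRT applies. M = m₁·m₂ = 30
Let M₁ = M/m₁ = 3, M₂ = M/m₂ = 10
Find y₁ ≡ M₁⁻¹ (mod m₁): 3⁻¹ ≡ 7 (mod 10)
Find y₂ ≡ M₂⁻¹ (mod m₂): 10⁻¹ ≡ 1 (mod 3)
x = a₁·M₁·y₁ + a₂·M₂·y₂ = 5·3·7 + 1·10·1 = 115
Reduce mod 30: x ≡ 25
Check: 25 mod 10 = 5 ✓, 25 mod 3 = 1 ✓

x ≡ 25 (mod 30)


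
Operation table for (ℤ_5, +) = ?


Elements: {0, 1, 2, 3, 4}
Operation: addition mod 5
Entry (a, b) = (a + b) mod 5

Cayley table:
  | 0 | 1 | 2 | 3 | 4
0 | 0 | 1 | 2 | 3 | 4
1 | 1 | 2 | 3 | 4 | 0
2 | 2 | 3 | 4 | 0 | 1
3 | 3 | 4 | 0 | 1 | 2
4 | 4 | 0 | 1 | 2 | 3


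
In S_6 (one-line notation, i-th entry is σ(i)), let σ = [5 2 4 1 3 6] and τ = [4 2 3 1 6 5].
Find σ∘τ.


σ∘τ: apply τ first, then σ
1 →τ 4 →σ 1
2 →τ 2 →σ 2
3 →τ 3 →σ 4
4 →τ 1 →σ 5
5 →τ 6 →σ 6
6 →τ 5 →σ 3

σ∘τ = [1 2 4 5 6 3]


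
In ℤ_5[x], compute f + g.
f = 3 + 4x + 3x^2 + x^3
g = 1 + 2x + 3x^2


Add coefficients mod 5:
x^0: 3 + 1 = 4 (mod 5)
x^1: 4 + 2 = 1 (mod 5)
x^2: 3 + 3 = 1 (mod 5)
x^3: 1 + 0 = 1 (mod 5)
Result: 4 + x + x^2 + x^3

f + g = 4 + x + x^2 + x^3


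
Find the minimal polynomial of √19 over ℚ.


√19 satisfies x² - 19 = 0, irreducible over ℚ since 19 is squarefree

Minimal polynomial: x² - 19


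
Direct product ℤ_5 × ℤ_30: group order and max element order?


|ℤ_5 × ℤ_30| = 5 × 30 = 150
Max element order = lcm(5,30) = 30
Cyclic? No (gcd=5)

|ℤ_5×ℤ_30| = 150, max element order = 30


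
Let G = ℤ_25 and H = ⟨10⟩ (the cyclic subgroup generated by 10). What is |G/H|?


|⟨10⟩| = n / gcd(10, 25) = 25 / 5 = 5
H is normal (ℤ_25 is abelian).
|G/H| = |G| / |H| = 25 / 5 = 5

|G/H| = 5


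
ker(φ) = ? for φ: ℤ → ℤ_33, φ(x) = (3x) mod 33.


Kernel = preimage of identity
ker(φ) = {x ∈ ℤ : 3x ≡ 0 (mod 33)}. gcd(3,33) = 3, so 3x ≡ 0 (mod 33) ⟺ x ≡ 0 (mod 33/3 = 11). Hence ker(φ) = 11ℤ

ker(φ) = 11ℤ


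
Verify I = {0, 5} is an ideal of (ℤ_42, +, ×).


Check ideal conditions for I = {0, 5} in ℤ_42:
(1) I is an additive subgroup? No
(2) For r ∈ ℤ_42 and a ∈ I: r·a ∈ I? No  [counterexample: r=2, a=5, r·a mod 42 = 10 ∉ I]

No, I is not an ideal of ℤ_42


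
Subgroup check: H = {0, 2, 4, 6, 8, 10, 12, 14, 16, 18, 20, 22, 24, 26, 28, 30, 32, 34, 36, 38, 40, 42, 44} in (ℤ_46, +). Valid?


Subgroup test for H = {0, 2, 4, 6, 8, 10, 12, 14, 16, 18, 20, 22, 24, 26, 28, 30, 32, 34, 36, 38, 40, 42, 44} in (ℤ_46, +):
(1) 0 ∈ H? Yes
(2) Closure: for all a,b ∈ H, (a+b) mod 46 ∈ H? Yes
(3) Inverses: for all a ∈ H, -a mod 46 ∈ H? Yes

Yes, H is a subgroup of ℤ_46


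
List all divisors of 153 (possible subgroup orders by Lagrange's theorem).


Lagrange's theorem: |H| divides |G|
|G| = 153
Divisors of 153: 1, 3, 9, 17, 51, 153

Possible subgroup orders: {1, 3, 9, 17, 51, 153}


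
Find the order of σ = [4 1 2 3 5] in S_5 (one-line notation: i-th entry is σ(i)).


Cycle decomposition: (1 4 3 2)
Cycle lengths: 4
Order = lcm(4) = 4

ord(σ) = 4


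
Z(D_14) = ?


Z(G) = {g ∈ G | gx = xg for all x ∈ G}
For even n, Z(D_n) = {e, r^(n/2)}: the 180° rotation r^7 commutes with every reflection and rotation

Z(D_14) = {e, r^7}


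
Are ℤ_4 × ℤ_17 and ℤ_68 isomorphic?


Comparing ℤ_4 × ℤ_17 and ℤ_68:
gcd(4,17) = 1, so ℤ_4 × ℤ_17 ≅ ℤ_68 (CRT)

Yes, ℤ_4 × ℤ_17 ≅ ℤ_68


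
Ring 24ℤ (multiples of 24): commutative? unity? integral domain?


24ℤ is a commutative ring under +,× but has no multiplicative identity (1 ∉ 24ℤ); it has no zero divisors, but without unity it is not an integral domain
Commutative: Yes
Integral domain: No
Has unity: No

24ℤ (multiples of 24): Commutative=Yes, Unity=No


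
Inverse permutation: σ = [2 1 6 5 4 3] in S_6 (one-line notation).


To find σ⁻¹, swap domain and range:
σ(1) = 2 → σ⁻¹(2) = 1
σ(2) = 1 → σ⁻¹(1) = 2
σ(3) = 6 → σ⁻¹(6) = 3
σ(4) = 5 → σ⁻¹(5) = 4
σ(5) = 4 → σ⁻¹(4) = 5
σ(6) = 3 → σ⁻¹(3) = 6

σ⁻¹ = [2 1 6 5 4 3]


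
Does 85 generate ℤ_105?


g generates ℤ_n iff gcd(g, n) = 1
gcd(85, 105) = 5
Since gcd = 5 ≠ 1, ⟨85⟩ has order 21 < 105, so 85 is not a generator.

No, 85 does not generate ℤ_105


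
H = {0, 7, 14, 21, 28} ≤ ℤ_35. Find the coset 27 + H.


27 + H = {27 + h (mod 35) : h ∈ H}
27+0=27, 27+7=34, 27+14=6, 27+21=13, 27+28=20
27 + H = {6, 13, 20, 27, 34} = 6 + H

27 + H = {6, 13, 20, 27, 34}


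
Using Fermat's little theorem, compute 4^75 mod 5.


Fermat's little theorem: if p is prime and gcd(a,p)=1, then a^(p-1) ≡ 1 (mod p)
p = 5 is prime, gcd(4,5) = 1
Reduce exponent: 75 mod 4 = 3
So 4^75 ≡ 4^3 (mod 5)
4^3 mod 5 = 4

4^75 ≡ 4 (mod 5)


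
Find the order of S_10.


|S_n| = n! (number of permutations of n symbols)
|S_10| = 10! = 3628800

|S_10| = 3628800


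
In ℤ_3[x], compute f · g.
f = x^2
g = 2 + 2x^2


Expand and collect like terms; reduce coefficients mod 3:
x^0: 0·2 = 0 ≡ 0 (mod 3)
x^1: 0·0 + 0·2 = 0 ≡ 0 (mod 3)
x^2: 0·2 + 0·0 + 1·2 = 2 ≡ 2 (mod 3)
x^3: 0·2 + 1·0 = 0 ≡ 0 (mod 3)
x^4: 1·2 = 2 ≡ 2 (mod 3)
Result: 2x^2 + 2x^4

f · g = 2x^2 + 2x^4


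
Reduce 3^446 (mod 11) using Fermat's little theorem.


Fermat's little theorem: if p is prime and gcd(a,p)=1, then a^(p-1) ≡ 1 (mod p)
p = 11 is prime, gcd(3,11) = 1
Reduce exponent: 446 mod 10 = 6
So 3^446 ≡ 3^6 (mod 11)
3^6 mod 11 = 3

3^446 ≡ 3 (mod 11)


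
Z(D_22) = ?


Z(G) = {g ∈ G | gx = xg for all x ∈ G}
For even n, Z(D_n) = {e, r^(n/2)}: the 180° rotation r^11 commutes with every reflection and rotation

Z(D_22) = {e, r^11}


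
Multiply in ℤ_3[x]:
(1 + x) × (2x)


Expand and collect like terms; reduce coefficients mod 3:
x^0: 1·0 = 0 ≡ 0 (mod 3)
x^1: 1·2 + 1·0 = 2 ≡ 2 (mod 3)
x^2: 1·2 = 2 ≡ 2 (mod 3)
Result: 2x + 2x^2

f · g = 2x + 2x^2


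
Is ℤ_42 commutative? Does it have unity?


ℤ_42 is a commutative ring with unity 1; 42 = 2×21 is composite, so 2·21 ≡ 0 gives zero divisors (not an integral domain)
Commutative: Yes
Integral domain: No
Has unity: Yes

ℤ_42: Commutative=Yes, Unity=Yes


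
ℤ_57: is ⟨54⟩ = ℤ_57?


g generates ℤ_n iff gcd(g, n) = 1
gcd(54, 57) = 3
Since gcd = 3 ≠ 1, ⟨54⟩ has order 19 < 57, so 54 is not a generator.

No, 54 does not generate ℤ_57


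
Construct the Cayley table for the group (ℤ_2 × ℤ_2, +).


Elements: {(0,0), (0,1), (1,0), (1,1)}
Operation: componentwise addition mod (2, 2)
Entry (a, b) = ((a₁+b₁) mod 2, (a₂+b₂) mod 2)

Cayley table:
      | (0,0) | (0,1) | (1,0) | (1,1)
(0,0) | (0,0) | (0,1) | (1,0) | (1,1)
(0,1) | (0,1) | (0,0) | (1,1) | (1,0)
(1,0) | (1,0) | (1,1) | (0,0) | (0,1)
(1,1) | (1,1) | (1,0) | (0,1) | (0,0)


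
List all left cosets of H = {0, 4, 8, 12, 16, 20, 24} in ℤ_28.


H = {0, 4, 8, 12, 16, 20, 24}, |H| = 7
Number of cosets = |G|/|H| = 28/7 = 4
0 + H = {0, 4, 8, 12, 16, 20, 24}
1 + H = {1, 5, 9, 13, 17, 21, 25}
2 + H = {2, 6, 10, 14, 18, 22, 26}
3 + H = {3, 7, 11, 15, 19, 23, 27}

Cosets: 0+H={0,4,8,12,16,20,24}; 1+H={1,5,9,13,17,21,25}; 2+H={2,6,10,14,18,22,26}; 3+H={3,7,11,15,19,23,27}


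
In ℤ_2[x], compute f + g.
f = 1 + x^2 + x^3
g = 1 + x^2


Add coefficients mod 2:
x^0: 1 + 1 = 0 (mod 2)
x^1: 0 + 0 = 0 (mod 2)
x^2: 1 + 1 = 0 (mod 2)
x^3: 1 + 0 = 1 (mod 2)
Result: x^3

f + g = x^3


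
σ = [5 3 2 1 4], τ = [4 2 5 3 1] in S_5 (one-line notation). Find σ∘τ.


σ∘τ: apply τ first, then σ
1 →τ 4 →σ 1
2 →τ 2 →σ 3
3 →τ 5 →σ 4
4 →τ 3 →σ 2
5 →τ 1 →σ 5

σ∘τ = [1 3 4 2 5]


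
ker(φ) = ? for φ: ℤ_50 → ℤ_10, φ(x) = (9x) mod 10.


Kernel = preimage of identity
ker(φ) = {x ∈ ℤ_50 : 9x ≡ 0 (mod 10)}. Since 10 | 50, φ is well-defined. The kernel is the cyclic subgroup ⟨10⟩ of ℤ_50 (order 5), i.e. {0, 10, 20, 30, 40}

ker(φ) = {0, 10, 20, 30, 40}


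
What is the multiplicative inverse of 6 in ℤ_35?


Use the extended Euclidean algorithm to write 1 = 6·s + 35·t; then s mod 35 is the inverse.
Euclidean algorithm:
  6 = 0·35 + 6
  35 = 5·6 + 5
  6 = 1·5 + 1
  5 = 5·1 + 0
gcd(6,35) = 1
Back-substitution gives: 6·(6) + 35·(-1) = 1
So 6⁻¹ ≡ 6 ≡ 6 (mod 35)
Check: 6 × 6 = 36 ≡ 1 (mod 35) ✓

6⁻¹ ≡ 6 (mod 35)


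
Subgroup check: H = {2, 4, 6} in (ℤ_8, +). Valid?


Subgroup test for H = {2, 4, 6} in (ℤ_8, +):
(1) 0 ∈ H? No
(2) Closure: for all a,b ∈ H, (a+b) mod 8 ∈ H? No  [counterexample: 2 + 6 = 0 ∉ H]
(3) Inverses: for all a ∈ H, -a mod 8 ∈ H? Yes

No, H is not a subgroup of ℤ_8


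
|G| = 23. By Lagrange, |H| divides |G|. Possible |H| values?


Lagrange's theorem: |H| divides |G|
|G| = 23
Divisors of 23: 1, 23

Possible subgroup orders: {1, 23}


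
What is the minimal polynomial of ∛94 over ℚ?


∛94 satisfies x³ - 94 = 0, irreducible over ℚ (no rational root; 94 is not a perfect cube)

Minimal polynomial: x³ - 94


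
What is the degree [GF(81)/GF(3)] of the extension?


GF(81) = GF(3^4), so the extension degree is 4

[GF(81)/GF(3)] = 4


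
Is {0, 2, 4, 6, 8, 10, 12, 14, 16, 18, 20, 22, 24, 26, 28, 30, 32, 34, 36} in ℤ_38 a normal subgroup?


H = {0, 2, 4, 6, 8, 10, 12, 14, 16, 18, 20, 22, 24, 26, 28, 30, 32, 34, 36} in ℤ_38
ℤ_38 is abelian; every subgroup of an abelian group is normal

Yes, normal subgroup


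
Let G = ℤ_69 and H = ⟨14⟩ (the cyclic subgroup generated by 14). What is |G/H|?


|⟨14⟩| = n / gcd(14, 69) = 69 / 1 = 69
H is normal (ℤ_69 is abelian).
|G/H| = |G| / |H| = 69 / 69 = 1

|G/H| = 1


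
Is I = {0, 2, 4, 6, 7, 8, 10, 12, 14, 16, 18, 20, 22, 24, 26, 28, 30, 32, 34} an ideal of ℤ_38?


Check ideal conditions for I = {0, 2, 4, 6, 7, 8, 10, 12, 14, 16, 18, 20, 22, 24, 26, 28, 30, 32, 34} in ℤ_38:
(1) I is an additive subgroup? No
(2) For r ∈ ℤ_38 and a ∈ I: r·a ∈ I? No  [counterexample: r=2, a=18, r·a mod 38 = 36 ∉ I]

No, I is not an ideal of ℤ_38


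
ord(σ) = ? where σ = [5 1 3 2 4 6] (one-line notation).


Cycle decomposition: (1 5 4 2)
Cycle lengths: 4
Order = lcm(4) = 4

ord(σ) = 4


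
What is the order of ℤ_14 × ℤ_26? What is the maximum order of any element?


|ℤ_14 × ℤ_26| = 14 × 26 = 364
Max element order = lcm(14,26) = 182
Cyclic? No (gcd=2)

|ℤ_14×ℤ_26| = 364, max element order = 182


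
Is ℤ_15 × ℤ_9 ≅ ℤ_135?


Comparing ℤ_15 × ℤ_9 and ℤ_135:
gcd(15,9) = 3 ≠ 1. Max element order in ℤ_15×ℤ_9 is lcm(15,9) = 45 < 135, so it has no element of order 135

No, ℤ_15 × ℤ_9 ≇ ℤ_135


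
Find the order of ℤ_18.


ℤ_n has n elements.

|ℤ_18| = 18


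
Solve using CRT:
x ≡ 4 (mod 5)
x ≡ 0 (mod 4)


m₁ = 5, m₂ = 4, gcd = 1, so CRT applies. M = m₁·m₂ = 20
Let M₁ = M/m₁ = 4, M₂ = M/m₂ = 5
Find y₁ ≡ M₁⁻¹ (mod m₁): 4⁻¹ ≡ 4 (mod 5)
Find y₂ ≡ M₂⁻¹ (mod m₂): 5⁻¹ ≡ 1 (mod 4)
x = a₁·M₁·y₁ + a₂·M₂·y₂ = 4·4·4 + 0·5·1 = 64
Reduce mod 20: x ≡ 4
Check: 4 mod 5 = 4 ✓, 4 mod 4 = 0 ✓

x ≡ 4 (mod 20)


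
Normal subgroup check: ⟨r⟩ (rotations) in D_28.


H = ⟨r⟩ (rotations) in D_28
The rotation subgroup ⟨r⟩ has index 2 in D_28, so it is normal

Yes, normal subgroup


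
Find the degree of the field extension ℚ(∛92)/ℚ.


∛92 has minimal polynomial x³ - 92 (irreducible over ℚ since 92 is not a perfect cube)

[ℚ(∛92)/ℚ] = 3


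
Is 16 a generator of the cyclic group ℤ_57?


g generates ℤ_n iff gcd(g, n) = 1
gcd(16, 57) = 1
Since gcd = 1, 16 is a generator.

Yes, 16 generates ℤ_57


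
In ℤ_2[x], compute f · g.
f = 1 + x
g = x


Expand and collect like terms; reduce coefficients mod 2:
x^0: 1·0 = 0 ≡ 0 (mod 2)
x^1: 1·1 + 1·0 = 1 ≡ 1 (mod 2)
x^2: 1·1 = 1 ≡ 1 (mod 2)
Result: x + x^2

f · g = x + x^2


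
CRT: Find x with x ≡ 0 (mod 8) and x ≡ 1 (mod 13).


m₁ = 8, m₂ = 13, gcd = 1, so CRT applies. M = m₁·m₂ = 104
Let M₁ = M/m₁ = 13, M₂ = M/m₂ = 8
Find y₁ ≡ M₁⁻¹ (mod m₁): 13⁻¹ ≡ 5 (mod 8)
Find y₂ ≡ M₂⁻¹ (mod m₂): 8⁻¹ ≡ 5 (mod 13)
x = a₁·M₁·y₁ + a₂·M₂·y₂ = 0·13·5 + 1·8·5 = 40
Reduce mod 104: x ≡ 40
Check: 40 mod 8 = 0 ✓, 40 mod 13 = 1 ✓

x ≡ 40 (mod 104)


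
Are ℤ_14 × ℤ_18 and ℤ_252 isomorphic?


Comparing ℤ_14 × ℤ_18 and ℤ_252:
gcd(14,18) = 2 ≠ 1. Max element order in ℤ_14×ℤ_18 is lcm(14,18) = 126 < 252, so it has no element of order 252

No, ℤ_14 × ℤ_18 ≇ ℤ_252


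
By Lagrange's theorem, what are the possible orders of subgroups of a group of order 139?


Lagrange's theorem: |H| divides |G|
|G| = 139
Divisors of 139: 1, 139

Possible subgroup orders: {1, 139}


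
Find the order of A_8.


|A_n| = n!/2 (even permutations)
|A_8| = 8!/2 = 40320/2 = 20160

|A_8| = 20160


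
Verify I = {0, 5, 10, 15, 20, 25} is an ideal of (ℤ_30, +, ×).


Check ideal conditions for I = {0, 5, 10, 15, 20, 25} in ℤ_30:
(1) I is an additive subgroup? Yes
(2) For r ∈ ℤ_30 and a ∈ I: r·a ∈ I? Yes

Yes, I is an ideal of ℤ_30


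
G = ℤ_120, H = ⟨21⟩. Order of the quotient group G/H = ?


|⟨21⟩| = n / gcd(21, 120) = 120 / 3 = 40
H is normal (ℤ_120 is abelian).
|G/H| = |G| / |H| = 120 / 40 = 3

|G/H| = 3


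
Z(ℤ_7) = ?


Z(G) = {g ∈ G | gx = xg for all x ∈ G}
ℤ_7 is abelian, so Z(G) = G

Z(ℤ_7) = ℤ_7


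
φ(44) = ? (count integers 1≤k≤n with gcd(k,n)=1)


Factor n: 44 = 2^2 × 11
φ(n) = n · ∏(1 - 1/p) over distinct primes p | n
φ(44) = 44 · (1 - 1/2) · (1 - 1/11) = 20

φ(44) = 20


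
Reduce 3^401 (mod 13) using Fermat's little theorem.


Fermat's little theorem: if p is prime and gcd(a,p)=1, then a^(p-1) ≡ 1 (mod p)
p = 13 is prime, gcd(3,13) = 1
Reduce exponent: 401 mod 12 = 5
So 3^401 ≡ 3^5 (mod 13)
3^5 mod 13 = 9

3^401 ≡ 9 (mod 13)


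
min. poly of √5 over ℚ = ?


√5 satisfies x² - 5 = 0, irreducible over ℚ since 5 is squarefree

Minimal polynomial: x² - 5


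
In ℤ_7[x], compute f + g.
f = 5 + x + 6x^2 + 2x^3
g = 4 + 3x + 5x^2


Add coefficients mod 7:
x^0: 5 + 4 = 2 (mod 7)
x^1: 1 + 3 = 4 (mod 7)
x^2: 6 + 5 = 4 (mod 7)
x^3: 2 + 0 = 2 (mod 7)
Result: 2 + 4x + 4x^2 + 2x^3

f + g = 2 + 4x + 4x^2 + 2x^3


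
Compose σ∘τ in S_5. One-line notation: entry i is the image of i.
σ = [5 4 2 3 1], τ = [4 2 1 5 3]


σ∘τ: apply τ first, then σ
1 →τ 4 →σ 3
2 →τ 2 →σ 4
3 →τ 1 →σ 5
4 →τ 5 →σ 1
5 →τ 3 →σ 2

σ∘τ = [3 4 5 1 2]


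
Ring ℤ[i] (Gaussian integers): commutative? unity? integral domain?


ℤ[i] is a commutative integral domain with unity 1 (in fact a Euclidean domain)
Commutative: Yes
Integral domain: Yes
Has unity: Yes

ℤ[i] (Gaussian integers): Commutative=Yes, Unity=Yes


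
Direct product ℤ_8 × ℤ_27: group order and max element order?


|ℤ_8 × ℤ_27| = 8 × 27 = 216
Max element order = lcm(8,27) = 216
Cyclic? Yes (gcd=1)

|ℤ_8×ℤ_27| = 216, max element order = 216


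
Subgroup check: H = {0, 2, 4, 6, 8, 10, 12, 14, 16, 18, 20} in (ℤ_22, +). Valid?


Subgroup test for H = {0, 2, 4, 6, 8, 10, 12, 14, 16, 18, 20} in (ℤ_22, +):
(1) 0 ∈ H? Yes
(2) Closure: for all a,b ∈ H, (a+b) mod 22 ∈ H? Yes
(3) Inverses: for all a ∈ H, -a mod 22 ∈ H? Yes

Yes, H is a subgroup of ℤ_22


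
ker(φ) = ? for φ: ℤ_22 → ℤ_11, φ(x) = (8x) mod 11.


Kernel = preimage of identity
ker(φ) = {x ∈ ℤ_22 : 8x ≡ 0 (mod 11)}. Since 11 | 22, φ is well-defined. The kernel is the cyclic subgroup ⟨11⟩ of ℤ_22 (order 2), i.e. {0, 11}

ker(φ) = {0, 11}


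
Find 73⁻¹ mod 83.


Use the extended Euclidean algorithm to write 1 = 73·s + 83·t; then s mod 83 is the inverse.
Euclidean algorithm:
  73 = 0·83 + 73
  83 = 1·73 + 10
  73 = 7·10 + 3
  10 = 3·3 + 1
  3 = 3·1 + 0
gcd(73,83) = 1
Back-substitution gives: 73·(-25) + 83·(22) = 1
So 73⁻¹ ≡ -25 ≡ 58 (mod 83)
Check: 73 × 58 = 4234 ≡ 1 (mod 83) ✓

73⁻¹ ≡ 58 (mod 83)


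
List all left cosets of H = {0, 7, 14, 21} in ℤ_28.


H = {0, 7, 14, 21}, |H| = 4
Number of cosets = |G|/|H| = 28/4 = 7
0 + H = {0, 7, 14, 21}
1 + H = {1, 8, 15, 22}
2 + H = {2, 9, 16, 23}
3 + H = {3, 10, 17, 24}
4 + H = {4, 11, 18, 25}
5 + H = {5, 12, 19, 26}
6 + H = {6, 13, 20, 27}

Cosets: 0+H={0,7,14,21}; 1+H={1,8,15,22}; 2+H={2,9,16,23}; 3+H={3,10,17,24}; 4+H={4,11,18,25}; 5+H={5,12,19,26}; 6+H={6,13,20,27}


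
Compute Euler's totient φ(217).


Factor n: 217 = 7 × 31
φ(n) = n · ∏(1 - 1/p) over distinct primes p | n
φ(217) = 217 · (1 - 1/7) · (1 - 1/31) = 180

φ(217) = 180


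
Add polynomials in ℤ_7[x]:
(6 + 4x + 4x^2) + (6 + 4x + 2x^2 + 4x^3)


Add coefficients mod 7:
x^0: 6 + 6 = 5 (mod 7)
x^1: 4 + 4 = 1 (mod 7)
x^2: 4 + 2 = 6 (mod 7)
x^3: 0 + 4 = 4 (mod 7)
Result: 5 + x + 6x^2 + 4x^3

f + g = 5 + x + 6x^2 + 4x^3


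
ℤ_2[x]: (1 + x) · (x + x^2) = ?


Expand and collect like terms; reduce coefficients mod 2:
x^0: 1·0 = 0 ≡ 0 (mod 2)
x^1: 1·1 + 1·0 = 1 ≡ 1 (mod 2)
x^2: 1·1 + 1·1 = 2 ≡ 0 (mod 2)
x^3: 1·1 = 1 ≡ 1 (mod 2)
Result: x + x^3

f · g = x + x^3


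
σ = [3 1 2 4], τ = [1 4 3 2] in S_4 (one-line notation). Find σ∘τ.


σ∘τ: apply τ first, then σ
1 →τ 1 →σ 3
2 →τ 4 →σ 4
3 →τ 3 →σ 2
4 →τ 2 →σ 1

σ∘τ = [3 4 2 1]


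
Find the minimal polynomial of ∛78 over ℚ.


∛78 satisfies x³ - 78 = 0, irreducible over ℚ (no rational root; 78 is not a perfect cube)

Minimal polynomial: x³ - 78


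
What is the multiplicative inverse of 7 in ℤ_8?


Use the extended Euclidean algorithm to write 1 = 7·s + 8·t; then s mod 8 is the inverse.
Euclidean algorithm:
  7 = 0·8 + 7
  8 = 1·7 + 1
  7 = 7·1 + 0
gcd(7,8) = 1
Back-substitution gives: 7·(-1) + 8·(1) = 1
So 7⁻¹ ≡ -1 ≡ 7 (mod 8)
Check: 7 × 7 = 49 ≡ 1 (mod 8) ✓

7⁻¹ ≡ 7 (mod 8)


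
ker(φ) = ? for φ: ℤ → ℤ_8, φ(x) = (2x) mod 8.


Kernel = preimage of identity
ker(φ) = {x ∈ ℤ : 2x ≡ 0 (mod 8)}. gcd(2,8) = 2, so 2x ≡ 0 (mod 8) ⟺ x ≡ 0 (mod 8/2 = 4). Hence ker(φ) = 4ℤ

ker(φ) = 4ℤ


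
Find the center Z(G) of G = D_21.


Z(G) = {g ∈ G | gx = xg for all x ∈ G}
For odd n, Z(D_n) = {e}: no nontrivial rotation commutes with all reflections

Z(D_21) = {e}


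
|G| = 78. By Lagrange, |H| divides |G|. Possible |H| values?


Lagrange's theorem: |H| divides |G|
|G| = 78
Divisors of 78: 1, 2, 3, 6, 13, 26, 39, 78

Possible subgroup orders: {1, 2, 3, 6, 13, 26, 39, 78}


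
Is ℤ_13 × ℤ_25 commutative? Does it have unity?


Direct product ring; commutative with unity (1,1); but (1,0)·(0,1) = (0,0) gives zero divisors, so not an integral domain
Commutative: Yes
Integral domain: No
Has unity: Yes

ℤ_13 × ℤ_25: Commutative=Yes, Unity=Yes


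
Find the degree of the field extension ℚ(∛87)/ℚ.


∛87 has minimal polynomial x³ - 87 (irreducible over ℚ since 87 is not a perfect cube)

[ℚ(∛87)/ℚ] = 3


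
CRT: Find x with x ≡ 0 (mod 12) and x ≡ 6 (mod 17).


m₁ = 12, m₂ = 17, gcd = 1, so CRT applies. M = m₁·m₂ = 204
Let M₁ = M/m₁ = 17, M₂ = M/m₂ = 12
Find y₁ ≡ M₁⁻¹ (mod m₁): 17⁻¹ ≡ 5 (mod 12)
Find y₂ ≡ M₂⁻¹ (mod m₂): 12⁻¹ ≡ 10 (mod 17)
x = a₁·M₁·y₁ + a₂·M₂·y₂ = 0·17·5 + 6·12·10 = 720
Reduce mod 204: x ≡ 108
Check: 108 mod 12 = 0 ✓, 108 mod 17 = 6 ✓

x ≡ 108 (mod 204)


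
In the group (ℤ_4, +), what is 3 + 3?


Operation: addition mod 4
3 + 3 = (a + b) mod 4 with a = 3, b = 3

3 + 3 = 2


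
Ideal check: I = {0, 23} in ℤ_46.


Check ideal conditions for I = {0, 23} in ℤ_46:
(1) I is an additive subgroup? Yes
(2) For r ∈ ℤ_46 and a ∈ I: r·a ∈ I? Yes

Yes, I is an ideal of ℤ_46


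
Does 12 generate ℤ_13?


g generates ℤ_n iff gcd(g, n) = 1
gcd(12, 13) = 1
Since gcd = 1, 12 is a generator.

Yes, 12 generates ℤ_13


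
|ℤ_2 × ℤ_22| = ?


|A × B| = |A| · |B|
|ℤ_2 × ℤ_22| = 2 × 22 = 44

|ℤ_2 × ℤ_22| = 44


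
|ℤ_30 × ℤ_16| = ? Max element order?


|ℤ_30 × ℤ_16| = 30 × 16 = 480
Max element order = lcm(30,16) = 240
Cyclic? No (gcd=2)

|ℤ_30×ℤ_16| = 480, max element order = 240


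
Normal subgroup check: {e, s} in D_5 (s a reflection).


H = {e, s} in D_5 (s a reflection)
r·s·r⁻¹ = sr⁻² ≠ s for n ≥ 3, so {e, s} is not closed under conjugation

No, not a normal subgroup


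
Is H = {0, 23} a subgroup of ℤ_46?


Subgroup test for H = {0, 23} in (ℤ_46, +):
(1) 0 ∈ H? Yes
(2) Closure: for all a,b ∈ H, (a+b) mod 46 ∈ H? Yes
(3) Inverses: for all a ∈ H, -a mod 46 ∈ H? Yes

Yes, H is a subgroup of ℤ_46


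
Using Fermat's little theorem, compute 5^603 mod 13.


Fermat's little theorem: if p is prime and gcd(a,p)=1, then a^(p-1) ≡ 1 (mod p)
p = 13 is prime, gcd(5,13) = 1
Reduce exponent: 603 mod 12 = 3
So 5^603 ≡ 5^3 (mod 13)
5^3 mod 13 = 8

5^603 ≡ 8 (mod 13)


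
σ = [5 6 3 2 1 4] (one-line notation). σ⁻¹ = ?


To find σ⁻¹, swap domain and range:
σ(1) = 5 → σ⁻¹(5) = 1
σ(2) = 6 → σ⁻¹(6) = 2
σ(3) = 3 → σ⁻¹(3) = 3
σ(4) = 2 → σ⁻¹(2) = 4
σ(5) = 1 → σ⁻¹(1) = 5
σ(6) = 4 → σ⁻¹(4) = 6

σ⁻¹ = [5 4 3 6 1 2]


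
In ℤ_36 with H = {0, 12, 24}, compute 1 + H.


1 + H = {1 + h (mod 36) : h ∈ H}
1+0=1, 1+12=13, 1+24=25

1 + H = {1, 13, 25}


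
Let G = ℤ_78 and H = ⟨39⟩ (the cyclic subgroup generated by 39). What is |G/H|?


|⟨39⟩| = n / gcd(39, 78) = 78 / 39 = 2
H is normal (ℤ_78 is abelian).
|G/H| = |G| / |H| = 78 / 2 = 39

|G/H| = 39


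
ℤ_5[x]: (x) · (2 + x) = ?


Expand and collect like terms; reduce coefficients mod 5:
x^0: 0·2 = 0 ≡ 0 (mod 5)
x^1: 0·1 + 1·2 = 2 ≡ 2 (mod 5)
x^2: 1·1 = 1 ≡ 1 (mod 5)
Result: 2x + x^2

f · g = 2x + x^2


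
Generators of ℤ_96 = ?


g generates ℤ_n iff gcd(g,n) = 1
Prime factors of 96: 2, 3
Generators are g ∈ {1,...,95} not divisible by any of these primes.
Generators: {1, 5, 7, 11, 13, 17, 19, 23, 25, 29, 31, 35, 37, 41, 43, 47, 49, 53, 55, 59, 61, 65, 67, 71, 73, 77, 79, 83, 85, 89, 91, 95}
Number of generators = φ(96) = 32

Generators of ℤ_96 = {1, 5, 7, 11, 13, 17, 19, 23, 25, 29, 31, 35, 37, 41, 43, 47, 49, 53, 55, 59, 61, 65, 67, 71, 73, 77, 79, 83, 85, 89, 91, 95}


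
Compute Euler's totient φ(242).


Factor n: 242 = 2 × 11^2
φ(n) = n · ∏(1 - 1/p) over distinct primes p | n
φ(242) = 242 · (1 - 1/2) · (1 - 1/11) = 110

φ(242) = 110


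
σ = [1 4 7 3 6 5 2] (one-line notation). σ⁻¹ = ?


To find σ⁻¹, swap domain and range:
σ(1) = 1 → σ⁻¹(1) = 1
σ(2) = 4 → σ⁻¹(4) = 2
σ(3) = 7 → σ⁻¹(7) = 3
σ(4) = 3 → σ⁻¹(3) = 4
σ(5) = 6 → σ⁻¹(6) = 5
σ(6) = 5 → σ⁻¹(5) = 6
σ(7) = 2 → σ⁻¹(2) = 7

σ⁻¹ = [1 7 4 2 6 5 3]


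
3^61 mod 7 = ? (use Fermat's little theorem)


Fermat's little theorem: if p is prime and gcd(a,p)=1, then a^(p-1) ≡ 1 (mod p)
p = 7 is prime, gcd(3,7) = 1
Reduce exponent: 61 mod 6 = 1
So 3^61 ≡ 3^1 (mod 7)
3^1 mod 7 = 3

3^61 ≡ 3 (mod 7)


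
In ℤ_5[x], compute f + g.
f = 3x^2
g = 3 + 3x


Add coefficients mod 5:
x^0: 0 + 3 = 3 (mod 5)
x^1: 0 + 3 = 3 (mod 5)
x^2: 3 + 0 = 3 (mod 5)
Result: 3 + 3x + 3x^2

f + g = 3 + 3x + 3x^2


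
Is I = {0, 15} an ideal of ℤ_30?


Check ideal conditions for I = {0, 15} in ℤ_30:
(1) I is an additive subgroup? Yes
(2) For r ∈ ℤ_30 and a ∈ I: r·a ∈ I? Yes

Yes, I is an ideal of ℤ_30


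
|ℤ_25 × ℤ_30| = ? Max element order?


|ℤ_25 × ℤ_30| = 25 × 30 = 750
Max element order = lcm(25,30) = 150
Cyclic? No (gcd=5)

|ℤ_25×ℤ_30| = 750, max element order = 150


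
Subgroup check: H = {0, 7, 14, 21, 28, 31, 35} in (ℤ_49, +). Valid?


Subgroup test for H = {0, 7, 14, 21, 28, 31, 35} in (ℤ_49, +):
(1) 0 ∈ H? Yes
(2) Closure: for all a,b ∈ H, (a+b) mod 49 ∈ H? No  [counterexample: 7 + 31 = 38 ∉ H]
(3) Inverses: for all a ∈ H, -a mod 49 ∈ H? No

No, H is not a subgroup of ℤ_49


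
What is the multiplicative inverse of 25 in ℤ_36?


Use the extended Euclidean algorithm to write 1 = 25·s + 36·t; then s mod 36 is the inverse.
Euclidean algorithm:
  25 = 0·36 + 25
  36 = 1·25 + 11
  25 = 2·11 + 3
  11 = 3·3 + 2
  3 = 1·2 + 1
  2 = 2·1 + 0
gcd(25,36) = 1
Back-substitution gives: 25·(13) + 36·(-9) = 1
So 25⁻¹ ≡ 13 ≡ 13 (mod 36)
Check: 25 × 13 = 325 ≡ 1 (mod 36) ✓

25⁻¹ ≡ 13 (mod 36)


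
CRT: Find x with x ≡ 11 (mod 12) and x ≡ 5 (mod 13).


m₁ = 12, m₂ = 13, gcd = 1, so CRT applies. M = m₁·m₂ = 156
Let M₁ = M/m₁ = 13, M₂ = M/m₂ = 12
Find y₁ ≡ M₁⁻¹ (mod m₁): 13⁻¹ ≡ 1 (mod 12)
Find y₂ ≡ M₂⁻¹ (mod m₂): 12⁻¹ ≡ 12 (mod 13)
x = a₁·M₁·y₁ + a₂·M₂·y₂ = 11·13·1 + 5·12·12 = 863
Reduce mod 156: x ≡ 83
Check: 83 mod 12 = 11 ✓, 83 mod 13 = 5 ✓

x ≡ 83 (mod 156)


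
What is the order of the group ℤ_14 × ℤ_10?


|A × B| = |A| · |B|
|ℤ_14 × ℤ_10| = 14 × 10 = 140

|ℤ_14 × ℤ_10| = 140


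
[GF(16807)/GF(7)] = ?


GF(16807) = GF(7^5), so the extension degree is 5

[GF(16807)/GF(7)] = 5


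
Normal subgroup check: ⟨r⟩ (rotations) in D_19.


H = ⟨r⟩ (rotations) in D_19
The rotation subgroup ⟨r⟩ has index 2 in D_19, so it is normal

Yes, normal subgroup


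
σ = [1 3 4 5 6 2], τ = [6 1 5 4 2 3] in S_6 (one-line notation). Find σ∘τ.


σ∘τ: apply τ first, then σ
1 →τ 6 →σ 2
2 →τ 1 →σ 1
3 →τ 5 →σ 6
4 →τ 4 →σ 5
5 →τ 2 →σ 3
6 →τ 3 →σ 4

σ∘τ = [2 1 6 5 3 4]


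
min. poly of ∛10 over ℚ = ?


∛10 satisfies x³ - 10 = 0, irreducible over ℚ (no rational root; 10 is not a perfect cube)

Minimal polynomial: x³ - 10


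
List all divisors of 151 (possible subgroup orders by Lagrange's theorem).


Lagrange's theorem: |H| divides |G|
|G| = 151
Divisors of 151: 1, 151

Possible subgroup orders: {1, 151}


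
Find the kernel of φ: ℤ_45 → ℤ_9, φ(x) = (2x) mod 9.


Kernel = preimage of identity
ker(φ) = {x ∈ ℤ_45 : 2x ≡ 0 (mod 9)}. Since 9 | 45, φ is well-defined. The kernel is the cyclic subgroup ⟨9⟩ of ℤ_45 (order 5), i.e. {0, 9, 18, 27, 36}

ker(φ) = {0, 9, 18, 27, 36}


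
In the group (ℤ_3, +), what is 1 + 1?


Operation: addition mod 3
1 + 1 = (a + b) mod 3 with a = 1, b = 1

1 + 1 = 2


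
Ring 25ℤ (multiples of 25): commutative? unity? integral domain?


25ℤ is a commutative ring under +,× but has no multiplicative identity (1 ∉ 25ℤ); it has no zero divisors, but without unity it is not an integral domain
Commutative: Yes
Integral domain: No
Has unity: No

25ℤ (multiples of 25): Commutative=Yes, Unity=No


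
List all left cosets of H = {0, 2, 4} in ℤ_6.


H = {0, 2, 4}, |H| = 3
Number of cosets = |G|/|H| = 6/3 = 2
0 + H = {0, 2, 4}
1 + H = {1, 3, 5}

Cosets: 0+H={0,2,4}; 1+H={1,3,5}


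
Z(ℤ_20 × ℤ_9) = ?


Z(G) = {g ∈ G | gx = xg for all x ∈ G}
Direct product of abelian groups is abelian, so Z(G) = G

Z(ℤ_20 × ℤ_9) = ℤ_20 × ℤ_9


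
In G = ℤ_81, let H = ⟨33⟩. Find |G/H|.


|⟨33⟩| = n / gcd(33, 81) = 81 / 3 = 27
H is normal (ℤ_81 is abelian).
|G/H| = |G| / |H| = 81 / 27 = 3

|G/H| = 3


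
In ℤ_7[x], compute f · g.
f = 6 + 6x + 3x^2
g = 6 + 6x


Expand and collect like terms; reduce coefficients mod 7:
x^0: 6·6 = 36 ≡ 1 (mod 7)
x^1: 6·6 + 6·6 = 72 ≡ 2 (mod 7)
x^2: 6·6 + 3·6 = 54 ≡ 5 (mod 7)
x^3: 3·6 = 18 ≡ 4 (mod 7)
Result: 1 + 2x + 5x^2 + 4x^3

f · g = 1 + 2x + 5x^2 + 4x^3


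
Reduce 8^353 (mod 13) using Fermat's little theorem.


Fermat's little theorem: if p is prime and gcd(a,p)=1, then a^(p-1) ≡ 1 (mod p)
p = 13 is prime, gcd(8,13) = 1
Reduce exponent: 353 mod 12 = 5
So 8^353 ≡ 8^5 (mod 13)
8^5 mod 13 = 8

8^353 ≡ 8 (mod 13)


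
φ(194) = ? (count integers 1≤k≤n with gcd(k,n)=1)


Factor n: 194 = 2 × 97
φ(n) = n · ∏(1 - 1/p) over distinct primes p | n
φ(194) = 194 · (1 - 1/2) · (1 - 1/97) = 96

φ(194) = 96


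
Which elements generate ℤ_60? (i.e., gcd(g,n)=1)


g generates ℤ_n iff gcd(g,n) = 1
Prime factors of 60: 2, 3, 5
Generators are g ∈ {1,...,59} not divisible by any of these primes.
Generators: {1, 7, 11, 13, 17, 19, 23, 29, 31, 37, 41, 43, 47, 49, 53, 59}
Number of generators = φ(60) = 16

Generators of ℤ_60 = {1, 7, 11, 13, 17, 19, 23, 29, 31, 37, 41, 43, 47, 49, 53, 59}


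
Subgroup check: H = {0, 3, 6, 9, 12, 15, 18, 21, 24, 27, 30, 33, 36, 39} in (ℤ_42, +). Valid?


Subgroup test for H = {0, 3, 6, 9, 12, 15, 18, 21, 24, 27, 30, 33, 36, 39} in (ℤ_42, +):
(1) 0 ∈ H? Yes
(2) Closure: for all a,b ∈ H, (a+b) mod 42 ∈ H? Yes
(3) Inverses: for all a ∈ H, -a mod 42 ∈ H? Yes

Yes, H is a subgroup of ℤ_42


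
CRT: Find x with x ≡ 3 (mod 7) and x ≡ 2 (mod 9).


m₁ = 7, m₂ = 9, gcd = 1, so CRT applies. M = m₁·m₂ = 63
Let M₁ = M/m₁ = 9, M₂ = M/m₂ = 7
Find y₁ ≡ M₁⁻¹ (mod m₁): 9⁻¹ ≡ 4 (mod 7)
Find y₂ ≡ M₂⁻¹ (mod m₂): 7⁻¹ ≡ 4 (mod 9)
x = a₁·M₁·y₁ + a₂·M₂·y₂ = 3·9·4 + 2·7·4 = 164
Reduce mod 63: x ≡ 38
Check: 38 mod 7 = 3 ✓, 38 mod 9 = 2 ✓

x ≡ 38 (mod 63)


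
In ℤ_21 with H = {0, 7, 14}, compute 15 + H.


15 + H = {15 + h (mod 21) : h ∈ H}
15+0=15, 15+7=1, 15+14=8
15 + H = {1, 8, 15} = 1 + H

15 + H = {1, 8, 15}


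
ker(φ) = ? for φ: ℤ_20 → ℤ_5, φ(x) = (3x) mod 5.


Kernel = preimage of identity
ker(φ) = {x ∈ ℤ_20 : 3x ≡ 0 (mod 5)}. Since 5 | 20, φ is well-defined. The kernel is the cyclic subgroup ⟨5⟩ of ℤ_20 (order 4), i.e. {0, 5, 10, 15}

ker(φ) = {0, 5, 10, 15}


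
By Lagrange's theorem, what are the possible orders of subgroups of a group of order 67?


Lagrange's theorem: |H| divides |G|
|G| = 67
Divisors of 67: 1, 67

Possible subgroup orders: {1, 67}


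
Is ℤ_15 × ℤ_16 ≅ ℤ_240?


Comparing ℤ_15 × ℤ_16 and ℤ_240:
gcd(15,16) = 1, so ℤ_15 × ℤ_16 ≅ ℤ_240 (CRT)

Yes, ℤ_15 × ℤ_16 ≅ ℤ_240


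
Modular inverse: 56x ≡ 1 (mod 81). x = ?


Use the extended Euclidean algorithm to write 1 = 56·s + 81·t; then s mod 81 is the inverse.
Euclidean algorithm:
  56 = 0·81 + 56
  81 = 1·56 + 25
  56 = 2·25 + 6
  25 = 4·6 + 1
  6 = 6·1 + 0
gcd(56,81) = 1
Back-substitution gives: 56·(-13) + 81·(9) = 1
So 56⁻¹ ≡ -13 ≡ 68 (mod 81)
Check: 56 × 68 = 3808 ≡ 1 (mod 81) ✓

56⁻¹ ≡ 68 (mod 81)


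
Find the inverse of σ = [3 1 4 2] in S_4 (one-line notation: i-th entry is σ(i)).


To find σ⁻¹, swap domain and range:
σ(1) = 3 → σ⁻¹(3) = 1
σ(2) = 1 → σ⁻¹(1) = 2
σ(3) = 4 → σ⁻¹(4) = 3
σ(4) = 2 → σ⁻¹(2) = 4

σ⁻¹ = [2 4 1 3]


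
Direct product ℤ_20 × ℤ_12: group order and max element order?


|ℤ_20 × ℤ_12| = 20 × 12 = 240
Max element order = lcm(20,12) = 60
Cyclic? No (gcd=4)

|ℤ_20×ℤ_12| = 240, max element order = 60
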